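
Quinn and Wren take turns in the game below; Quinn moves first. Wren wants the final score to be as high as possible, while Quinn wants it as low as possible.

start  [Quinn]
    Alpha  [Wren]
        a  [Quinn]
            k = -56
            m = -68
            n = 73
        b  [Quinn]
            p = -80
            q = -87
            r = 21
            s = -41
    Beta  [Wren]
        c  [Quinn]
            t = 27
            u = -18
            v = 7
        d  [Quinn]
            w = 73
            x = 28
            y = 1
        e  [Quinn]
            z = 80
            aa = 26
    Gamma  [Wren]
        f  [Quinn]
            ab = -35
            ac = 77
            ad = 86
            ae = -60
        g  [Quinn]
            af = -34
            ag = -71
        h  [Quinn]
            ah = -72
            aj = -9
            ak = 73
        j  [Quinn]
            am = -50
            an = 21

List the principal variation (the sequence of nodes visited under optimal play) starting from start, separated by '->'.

a (Quinn): min(-56, -68, 73) = -68
b (Quinn): min(-80, -87, 21, -41) = -87
Alpha (Wren): max(-68, -87) = -68
c (Quinn): min(27, -18, 7) = -18
d (Quinn): min(73, 28, 1) = 1
e (Quinn): min(80, 26) = 26
Beta (Wren): max(-18, 1, 26) = 26
f (Quinn): min(-35, 77, 86, -60) = -60
g (Quinn): min(-34, -71) = -71
h (Quinn): min(-72, -9, 73) = -72
j (Quinn): min(-50, 21) = -50
Gamma (Wren): max(-60, -71, -72, -50) = -50
start (Quinn): min(-68, 26, -50) = -68
At start, Quinn picks Alpha (lowest: -68).
At Alpha, Wren picks a (highest: -68).
At a, Quinn picks m (lowest: -68).
Terminal value -68.

start -> Alpha -> a -> m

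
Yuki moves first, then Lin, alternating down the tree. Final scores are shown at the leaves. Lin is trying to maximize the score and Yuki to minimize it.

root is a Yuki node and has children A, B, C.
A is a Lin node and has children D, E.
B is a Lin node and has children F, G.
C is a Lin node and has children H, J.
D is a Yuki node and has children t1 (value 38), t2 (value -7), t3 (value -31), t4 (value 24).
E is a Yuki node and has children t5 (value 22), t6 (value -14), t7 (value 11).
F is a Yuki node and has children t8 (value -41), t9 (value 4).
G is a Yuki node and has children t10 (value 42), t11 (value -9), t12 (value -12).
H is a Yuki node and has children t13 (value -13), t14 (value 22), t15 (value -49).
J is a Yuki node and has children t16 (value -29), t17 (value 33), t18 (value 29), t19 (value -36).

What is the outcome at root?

-36

D (Yuki): min(38, -7, -31, 24) = -31
E (Yuki): min(22, -14, 11) = -14
A (Lin): max(-31, -14) = -14
F (Yuki): min(-41, 4) = -41
G (Yuki): min(42, -9, -12) = -12
B (Lin): max(-41, -12) = -12
H (Yuki): min(-13, 22, -49) = -49
J (Yuki): min(-29, 33, 29, -36) = -36
C (Lin): max(-49, -36) = -36
root (Yuki): min(-14, -12, -36) = -36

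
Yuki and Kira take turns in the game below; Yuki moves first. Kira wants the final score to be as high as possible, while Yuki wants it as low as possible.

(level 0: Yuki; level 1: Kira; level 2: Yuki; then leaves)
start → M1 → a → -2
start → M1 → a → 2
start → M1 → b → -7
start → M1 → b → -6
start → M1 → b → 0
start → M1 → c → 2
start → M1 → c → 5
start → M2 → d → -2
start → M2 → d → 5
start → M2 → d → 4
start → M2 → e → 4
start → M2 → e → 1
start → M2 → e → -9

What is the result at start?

-2

a (Yuki): min(-2, 2) = -2
b (Yuki): min(-7, -6, 0) = -7
c (Yuki): min(2, 5) = 2
M1 (Kira): max(-2, -7, 2) = 2
d (Yuki): min(-2, 5, 4) = -2
e (Yuki): min(4, 1, -9) = -9
M2 (Kira): max(-2, -9) = -2
start (Yuki): min(2, -2) = -2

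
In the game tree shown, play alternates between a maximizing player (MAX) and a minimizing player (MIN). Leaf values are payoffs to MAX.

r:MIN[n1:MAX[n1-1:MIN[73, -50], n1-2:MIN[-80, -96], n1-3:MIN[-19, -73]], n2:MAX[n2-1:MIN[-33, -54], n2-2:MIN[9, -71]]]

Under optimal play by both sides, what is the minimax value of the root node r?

-54

n1-1 (MIN): min(73, -50) = -50
n1-2 (MIN): min(-80, -96) = -96
n1-3 (MIN): min(-19, -73) = -73
n1 (MAX): max(-50, -96, -73) = -50
n2-1 (MIN): min(-33, -54) = -54
n2-2 (MIN): min(9, -71) = -71
n2 (MAX): max(-54, -71) = -54
r (MIN): min(-50, -54) = -54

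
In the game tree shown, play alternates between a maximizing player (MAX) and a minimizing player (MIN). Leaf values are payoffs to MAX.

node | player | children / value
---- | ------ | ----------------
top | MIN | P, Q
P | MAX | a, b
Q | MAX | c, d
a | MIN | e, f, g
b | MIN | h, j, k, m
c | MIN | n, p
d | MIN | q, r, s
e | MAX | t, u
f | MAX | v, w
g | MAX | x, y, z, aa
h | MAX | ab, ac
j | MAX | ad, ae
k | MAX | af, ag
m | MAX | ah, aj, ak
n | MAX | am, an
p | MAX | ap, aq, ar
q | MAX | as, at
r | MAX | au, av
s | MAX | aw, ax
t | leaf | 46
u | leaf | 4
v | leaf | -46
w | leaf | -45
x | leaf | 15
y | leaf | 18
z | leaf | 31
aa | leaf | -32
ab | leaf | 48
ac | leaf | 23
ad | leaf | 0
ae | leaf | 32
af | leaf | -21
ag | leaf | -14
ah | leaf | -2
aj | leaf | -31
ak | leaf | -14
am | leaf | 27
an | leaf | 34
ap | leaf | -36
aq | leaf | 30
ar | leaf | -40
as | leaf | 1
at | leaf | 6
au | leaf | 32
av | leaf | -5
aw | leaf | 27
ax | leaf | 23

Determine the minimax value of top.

e (MAX): max(46, 4) = 46
f (MAX): max(-46, -45) = -45
g (MAX): max(15, 18, 31, -32) = 31
a (MIN): min(46, -45, 31) = -45
h (MAX): max(48, 23) = 48
j (MAX): max(0, 32) = 32
k (MAX): max(-21, -14) = -14
m (MAX): max(-2, -31, -14) = -2
b (MIN): min(48, 32, -14, -2) = -14
P (MAX): max(-45, -14) = -14
n (MAX): max(27, 34) = 34
p (MAX): max(-36, 30, -40) = 30
c (MIN): min(34, 30) = 30
q (MAX): max(1, 6) = 6
r (MAX): max(32, -5) = 32
s (MAX): max(27, 23) = 27
d (MIN): min(6, 32, 27) = 6
Q (MAX): max(30, 6) = 30
top (MIN): min(-14, 30) = -14

-14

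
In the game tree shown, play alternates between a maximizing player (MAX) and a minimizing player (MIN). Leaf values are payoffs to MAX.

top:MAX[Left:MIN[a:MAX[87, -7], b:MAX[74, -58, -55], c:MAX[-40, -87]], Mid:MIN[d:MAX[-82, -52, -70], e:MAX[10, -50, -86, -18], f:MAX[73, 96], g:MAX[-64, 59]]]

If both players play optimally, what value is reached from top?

-40

a (MAX): max(87, -7) = 87
b (MAX): max(74, -58, -55) = 74
c (MAX): max(-40, -87) = -40
Left (MIN): min(87, 74, -40) = -40
d (MAX): max(-82, -52, -70) = -52
e (MAX): max(10, -50, -86, -18) = 10
f (MAX): max(73, 96) = 96
g (MAX): max(-64, 59) = 59
Mid (MIN): min(-52, 10, 96, 59) = -52
top (MAX): max(-40, -52) = -40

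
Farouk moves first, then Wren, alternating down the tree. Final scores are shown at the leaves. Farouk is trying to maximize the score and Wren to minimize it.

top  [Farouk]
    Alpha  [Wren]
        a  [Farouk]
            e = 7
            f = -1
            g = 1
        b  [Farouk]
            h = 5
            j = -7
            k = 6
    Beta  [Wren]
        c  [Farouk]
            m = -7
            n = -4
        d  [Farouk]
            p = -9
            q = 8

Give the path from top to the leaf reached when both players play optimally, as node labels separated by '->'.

top -> Alpha -> b -> k

a (Farouk): max(7, -1, 1) = 7
b (Farouk): max(5, -7, 6) = 6
Alpha (Wren): min(7, 6) = 6
c (Farouk): max(-7, -4) = -4
d (Farouk): max(-9, 8) = 8
Beta (Wren): min(-4, 8) = -4
top (Farouk): max(6, -4) = 6
At top, Farouk picks Alpha (highest: 6).
At Alpha, Wren picks b (lowest: 6).
At b, Farouk picks k (highest: 6).
Terminal value 6.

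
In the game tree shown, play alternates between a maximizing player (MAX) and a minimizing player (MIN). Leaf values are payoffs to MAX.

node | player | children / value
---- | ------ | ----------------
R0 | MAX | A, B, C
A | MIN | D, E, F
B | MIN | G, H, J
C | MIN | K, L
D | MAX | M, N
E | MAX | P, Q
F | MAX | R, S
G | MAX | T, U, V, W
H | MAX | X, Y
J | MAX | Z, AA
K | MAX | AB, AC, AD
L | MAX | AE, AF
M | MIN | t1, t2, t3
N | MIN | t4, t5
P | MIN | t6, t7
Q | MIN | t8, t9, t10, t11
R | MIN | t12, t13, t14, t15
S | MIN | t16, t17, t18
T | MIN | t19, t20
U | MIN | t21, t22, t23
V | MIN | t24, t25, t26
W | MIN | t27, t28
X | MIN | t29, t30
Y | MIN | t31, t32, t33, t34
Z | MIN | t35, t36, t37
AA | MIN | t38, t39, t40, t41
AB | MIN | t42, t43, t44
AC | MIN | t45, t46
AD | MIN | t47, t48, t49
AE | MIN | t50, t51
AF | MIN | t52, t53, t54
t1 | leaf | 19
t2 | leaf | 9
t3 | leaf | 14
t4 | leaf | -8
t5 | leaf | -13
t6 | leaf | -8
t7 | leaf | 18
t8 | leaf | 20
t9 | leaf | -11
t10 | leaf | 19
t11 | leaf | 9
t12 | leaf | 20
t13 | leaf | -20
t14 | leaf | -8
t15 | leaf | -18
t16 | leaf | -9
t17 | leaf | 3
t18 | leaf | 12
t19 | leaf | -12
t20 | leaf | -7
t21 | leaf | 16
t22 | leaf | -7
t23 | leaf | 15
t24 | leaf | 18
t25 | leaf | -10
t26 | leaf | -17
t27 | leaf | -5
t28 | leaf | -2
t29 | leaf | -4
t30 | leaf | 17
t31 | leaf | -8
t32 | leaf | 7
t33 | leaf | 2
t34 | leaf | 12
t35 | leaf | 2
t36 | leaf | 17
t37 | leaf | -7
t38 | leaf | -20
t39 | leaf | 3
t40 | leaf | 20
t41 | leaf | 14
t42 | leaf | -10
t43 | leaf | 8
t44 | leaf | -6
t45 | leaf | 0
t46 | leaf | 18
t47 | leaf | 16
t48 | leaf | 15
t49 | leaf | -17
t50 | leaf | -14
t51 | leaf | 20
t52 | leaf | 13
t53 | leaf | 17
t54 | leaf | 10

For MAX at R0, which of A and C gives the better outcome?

M (MIN): min(19, 9, 14) = 9
N (MIN): min(-8, -13) = -13
D (MAX): max(9, -13) = 9
P (MIN): min(-8, 18) = -8
Q (MIN): min(20, -11, 19, 9) = -11
E (MAX): max(-8, -11) = -8
R (MIN): min(20, -20, -8, -18) = -20
S (MIN): min(-9, 3, 12) = -9
F (MAX): max(-20, -9) = -9
A (MIN): min(9, -8, -9) = -9
AB (MIN): min(-10, 8, -6) = -10
AC (MIN): min(0, 18) = 0
AD (MIN): min(16, 15, -17) = -17
K (MAX): max(-10, 0, -17) = 0
AE (MIN): min(-14, 20) = -14
AF (MIN): min(13, 17, 10) = 10
L (MAX): max(-14, 10) = 10
C (MIN): min(0, 10) = 0
MAX prefers the higher value; A=-9, C=0. C is better since 0 > -9.

C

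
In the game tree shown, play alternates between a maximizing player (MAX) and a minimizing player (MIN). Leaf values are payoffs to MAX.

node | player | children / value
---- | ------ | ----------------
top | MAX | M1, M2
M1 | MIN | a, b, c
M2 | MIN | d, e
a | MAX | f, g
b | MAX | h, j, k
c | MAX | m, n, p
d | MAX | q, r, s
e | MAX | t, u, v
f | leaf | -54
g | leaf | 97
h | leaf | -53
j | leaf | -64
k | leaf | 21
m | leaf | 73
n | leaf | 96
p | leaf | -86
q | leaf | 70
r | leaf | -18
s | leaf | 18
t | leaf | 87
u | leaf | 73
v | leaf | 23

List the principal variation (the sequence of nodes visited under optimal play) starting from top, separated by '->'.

top -> M2 -> d -> q

a (MAX): max(-54, 97) = 97
b (MAX): max(-53, -64, 21) = 21
c (MAX): max(73, 96, -86) = 96
M1 (MIN): min(97, 21, 96) = 21
d (MAX): max(70, -18, 18) = 70
e (MAX): max(87, 73, 23) = 87
M2 (MIN): min(70, 87) = 70
top (MAX): max(21, 70) = 70
At top, MAX picks M2 (highest: 70).
At M2, MIN picks d (lowest: 70).
At d, MAX picks q (highest: 70).
Terminal value 70.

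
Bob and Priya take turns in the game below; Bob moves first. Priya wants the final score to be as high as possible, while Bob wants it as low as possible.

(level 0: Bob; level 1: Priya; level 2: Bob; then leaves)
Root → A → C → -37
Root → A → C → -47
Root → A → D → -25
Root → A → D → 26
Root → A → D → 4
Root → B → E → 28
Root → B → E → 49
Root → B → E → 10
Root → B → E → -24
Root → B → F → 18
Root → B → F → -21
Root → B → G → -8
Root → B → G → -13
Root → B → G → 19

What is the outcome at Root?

-25

C (Bob): min(-37, -47) = -47
D (Bob): min(-25, 26, 4) = -25
A (Priya): max(-47, -25) = -25
E (Bob): min(28, 49, 10, -24) = -24
F (Bob): min(18, -21) = -21
G (Bob): min(-8, -13, 19) = -13
B (Priya): max(-24, -21, -13) = -13
Root (Bob): min(-25, -13) = -25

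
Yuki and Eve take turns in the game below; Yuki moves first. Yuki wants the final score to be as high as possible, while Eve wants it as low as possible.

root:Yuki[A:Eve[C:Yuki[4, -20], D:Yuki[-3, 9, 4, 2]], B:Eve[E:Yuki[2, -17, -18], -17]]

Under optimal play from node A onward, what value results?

4

C (Yuki): max(4, -20) = 4
D (Yuki): max(-3, 9, 4, 2) = 9
A (Eve): min(4, 9) = 4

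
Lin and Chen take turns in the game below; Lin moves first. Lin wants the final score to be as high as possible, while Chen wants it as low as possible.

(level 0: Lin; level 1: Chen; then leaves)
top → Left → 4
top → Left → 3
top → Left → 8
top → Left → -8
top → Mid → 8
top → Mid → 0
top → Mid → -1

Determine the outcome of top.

-1

Left (Chen): min(4, 3, 8, -8) = -8
Mid (Chen): min(8, 0, -1) = -1
top (Lin): max(-8, -1) = -1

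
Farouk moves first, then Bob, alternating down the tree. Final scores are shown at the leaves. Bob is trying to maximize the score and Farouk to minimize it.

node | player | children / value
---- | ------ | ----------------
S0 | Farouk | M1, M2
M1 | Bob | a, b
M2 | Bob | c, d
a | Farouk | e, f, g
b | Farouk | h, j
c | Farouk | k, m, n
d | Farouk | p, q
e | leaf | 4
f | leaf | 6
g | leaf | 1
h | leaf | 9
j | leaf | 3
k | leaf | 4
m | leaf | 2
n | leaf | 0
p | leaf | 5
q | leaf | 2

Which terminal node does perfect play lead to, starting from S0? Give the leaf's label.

a (Farouk): min(4, 6, 1) = 1
b (Farouk): min(9, 3) = 3
M1 (Bob): max(1, 3) = 3
c (Farouk): min(4, 2, 0) = 0
d (Farouk): min(5, 2) = 2
M2 (Bob): max(0, 2) = 2
S0 (Farouk): min(3, 2) = 2
At S0, Farouk picks M2 (lowest: 2).
At M2, Bob picks d (highest: 2).
At d, Farouk picks q (lowest: 2).
Terminal value 2.

q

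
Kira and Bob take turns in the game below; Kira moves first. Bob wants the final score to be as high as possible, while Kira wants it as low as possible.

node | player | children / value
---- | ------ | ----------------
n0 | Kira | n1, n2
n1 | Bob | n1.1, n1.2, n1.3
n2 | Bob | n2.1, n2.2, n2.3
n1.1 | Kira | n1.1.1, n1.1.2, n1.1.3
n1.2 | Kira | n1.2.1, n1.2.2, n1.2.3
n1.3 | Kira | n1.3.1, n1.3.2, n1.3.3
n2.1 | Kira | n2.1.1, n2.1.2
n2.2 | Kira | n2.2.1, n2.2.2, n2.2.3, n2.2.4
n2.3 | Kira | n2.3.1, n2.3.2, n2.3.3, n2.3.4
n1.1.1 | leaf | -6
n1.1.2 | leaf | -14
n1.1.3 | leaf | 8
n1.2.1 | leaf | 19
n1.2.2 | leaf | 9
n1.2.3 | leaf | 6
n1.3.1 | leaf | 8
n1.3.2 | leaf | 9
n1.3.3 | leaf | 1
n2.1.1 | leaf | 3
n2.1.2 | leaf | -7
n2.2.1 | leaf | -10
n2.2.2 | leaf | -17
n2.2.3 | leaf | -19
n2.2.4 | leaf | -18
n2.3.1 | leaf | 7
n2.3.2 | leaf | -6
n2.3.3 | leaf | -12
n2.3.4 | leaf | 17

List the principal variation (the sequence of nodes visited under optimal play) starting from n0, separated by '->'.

n0 -> n2 -> n2.1 -> n2.1.2

n1.1 (Kira): min(-6, -14, 8) = -14
n1.2 (Kira): min(19, 9, 6) = 6
n1.3 (Kira): min(8, 9, 1) = 1
n1 (Bob): max(-14, 6, 1) = 6
n2.1 (Kira): min(3, -7) = -7
n2.2 (Kira): min(-10, -17, -19, -18) = -19
n2.3 (Kira): min(7, -6, -12, 17) = -12
n2 (Bob): max(-7, -19, -12) = -7
n0 (Kira): min(6, -7) = -7
At n0, Kira picks n2 (lowest: -7).
At n2, Bob picks n2.1 (highest: -7).
At n2.1, Kira picks n2.1.2 (lowest: -7).
Terminal value -7.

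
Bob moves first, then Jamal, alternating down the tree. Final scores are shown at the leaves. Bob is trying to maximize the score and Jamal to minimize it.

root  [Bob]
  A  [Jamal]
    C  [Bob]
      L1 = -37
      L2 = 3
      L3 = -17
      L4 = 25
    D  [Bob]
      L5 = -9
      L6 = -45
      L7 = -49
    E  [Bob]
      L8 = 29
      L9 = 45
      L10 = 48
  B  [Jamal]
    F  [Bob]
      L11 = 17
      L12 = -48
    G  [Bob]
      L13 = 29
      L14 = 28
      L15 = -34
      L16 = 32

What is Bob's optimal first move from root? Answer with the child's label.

B

C (Bob): max(-37, 3, -17, 25) = 25
D (Bob): max(-9, -45, -49) = -9
E (Bob): max(29, 45, 48) = 48
A (Jamal): min(25, -9, 48) = -9
F (Bob): max(17, -48) = 17
G (Bob): max(29, 28, -34, 32) = 32
B (Jamal): min(17, 32) = 17
root (Bob): max(-9, 17) = 17
Bob at root wants the highest of {A=-9, B=17}, so chooses B.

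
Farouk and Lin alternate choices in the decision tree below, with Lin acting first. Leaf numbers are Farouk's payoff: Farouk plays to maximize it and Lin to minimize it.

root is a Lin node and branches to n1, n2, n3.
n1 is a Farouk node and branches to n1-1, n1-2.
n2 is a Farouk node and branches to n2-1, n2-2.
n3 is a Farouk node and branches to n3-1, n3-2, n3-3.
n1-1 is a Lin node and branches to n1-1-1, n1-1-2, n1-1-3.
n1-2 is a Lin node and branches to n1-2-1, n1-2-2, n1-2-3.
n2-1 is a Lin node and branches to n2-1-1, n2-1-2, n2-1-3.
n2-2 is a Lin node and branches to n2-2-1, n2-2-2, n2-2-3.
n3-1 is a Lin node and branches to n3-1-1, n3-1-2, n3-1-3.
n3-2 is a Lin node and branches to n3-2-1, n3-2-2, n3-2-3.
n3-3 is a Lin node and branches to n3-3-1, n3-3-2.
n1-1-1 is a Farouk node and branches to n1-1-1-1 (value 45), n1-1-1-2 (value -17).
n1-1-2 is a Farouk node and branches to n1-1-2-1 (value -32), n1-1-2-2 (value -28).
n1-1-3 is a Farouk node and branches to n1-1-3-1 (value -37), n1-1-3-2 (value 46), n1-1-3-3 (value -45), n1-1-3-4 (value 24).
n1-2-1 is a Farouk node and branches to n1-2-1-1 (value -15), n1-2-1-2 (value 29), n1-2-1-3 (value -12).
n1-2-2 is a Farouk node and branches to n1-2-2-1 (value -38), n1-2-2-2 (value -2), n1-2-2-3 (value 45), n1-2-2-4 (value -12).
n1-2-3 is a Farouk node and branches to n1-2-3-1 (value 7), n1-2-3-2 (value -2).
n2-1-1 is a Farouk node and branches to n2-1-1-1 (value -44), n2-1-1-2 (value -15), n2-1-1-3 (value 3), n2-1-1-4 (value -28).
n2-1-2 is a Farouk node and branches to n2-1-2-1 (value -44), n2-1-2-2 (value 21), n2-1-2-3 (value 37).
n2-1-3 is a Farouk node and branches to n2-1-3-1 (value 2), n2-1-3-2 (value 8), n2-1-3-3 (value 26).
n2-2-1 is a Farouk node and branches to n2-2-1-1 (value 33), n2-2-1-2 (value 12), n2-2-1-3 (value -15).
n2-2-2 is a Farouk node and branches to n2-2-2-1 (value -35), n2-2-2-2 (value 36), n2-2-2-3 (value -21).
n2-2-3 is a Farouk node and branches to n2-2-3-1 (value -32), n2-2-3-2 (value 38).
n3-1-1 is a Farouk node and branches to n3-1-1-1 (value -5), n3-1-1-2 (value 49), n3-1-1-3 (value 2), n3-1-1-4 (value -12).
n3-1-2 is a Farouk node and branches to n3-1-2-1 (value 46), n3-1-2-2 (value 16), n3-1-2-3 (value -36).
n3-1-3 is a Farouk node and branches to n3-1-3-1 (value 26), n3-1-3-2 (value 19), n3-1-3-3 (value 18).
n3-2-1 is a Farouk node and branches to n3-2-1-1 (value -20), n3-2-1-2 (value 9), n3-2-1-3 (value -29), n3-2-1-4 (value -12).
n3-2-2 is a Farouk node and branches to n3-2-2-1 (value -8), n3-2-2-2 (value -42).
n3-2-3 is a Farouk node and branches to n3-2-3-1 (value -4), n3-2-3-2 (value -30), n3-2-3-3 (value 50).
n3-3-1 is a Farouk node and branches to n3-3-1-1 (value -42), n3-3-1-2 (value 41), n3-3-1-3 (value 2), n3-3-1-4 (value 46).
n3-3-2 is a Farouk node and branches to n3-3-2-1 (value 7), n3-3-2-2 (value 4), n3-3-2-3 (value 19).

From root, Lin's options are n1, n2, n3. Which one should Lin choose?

n1-1-1 (Farouk): max(45, -17) = 45
n1-1-2 (Farouk): max(-32, -28) = -28
n1-1-3 (Farouk): max(-37, 46, -45, 24) = 46
n1-1 (Lin): min(45, -28, 46) = -28
n1-2-1 (Farouk): max(-15, 29, -12) = 29
n1-2-2 (Farouk): max(-38, -2, 45, -12) = 45
n1-2-3 (Farouk): max(7, -2) = 7
n1-2 (Lin): min(29, 45, 7) = 7
n1 (Farouk): max(-28, 7) = 7
n2-1-1 (Farouk): max(-44, -15, 3, -28) = 3
n2-1-2 (Farouk): max(-44, 21, 37) = 37
n2-1-3 (Farouk): max(2, 8, 26) = 26
n2-1 (Lin): min(3, 37, 26) = 3
n2-2-1 (Farouk): max(33, 12, -15) = 33
n2-2-2 (Farouk): max(-35, 36, -21) = 36
n2-2-3 (Farouk): max(-32, 38) = 38
n2-2 (Lin): min(33, 36, 38) = 33
n2 (Farouk): max(3, 33) = 33
n3-1-1 (Farouk): max(-5, 49, 2, -12) = 49
n3-1-2 (Farouk): max(46, 16, -36) = 46
n3-1-3 (Farouk): max(26, 19, 18) = 26
n3-1 (Lin): min(49, 46, 26) = 26
n3-2-1 (Farouk): max(-20, 9, -29, -12) = 9
n3-2-2 (Farouk): max(-8, -42) = -8
n3-2-3 (Farouk): max(-4, -30, 50) = 50
n3-2 (Lin): min(9, -8, 50) = -8
n3-3-1 (Farouk): max(-42, 41, 2, 46) = 46
n3-3-2 (Farouk): max(7, 4, 19) = 19
n3-3 (Lin): min(46, 19) = 19
n3 (Farouk): max(26, -8, 19) = 26
root (Lin): min(7, 33, 26) = 7
Lin at root wants the lowest of {n1=7, n2=33, n3=26}, so chooses n1.

n1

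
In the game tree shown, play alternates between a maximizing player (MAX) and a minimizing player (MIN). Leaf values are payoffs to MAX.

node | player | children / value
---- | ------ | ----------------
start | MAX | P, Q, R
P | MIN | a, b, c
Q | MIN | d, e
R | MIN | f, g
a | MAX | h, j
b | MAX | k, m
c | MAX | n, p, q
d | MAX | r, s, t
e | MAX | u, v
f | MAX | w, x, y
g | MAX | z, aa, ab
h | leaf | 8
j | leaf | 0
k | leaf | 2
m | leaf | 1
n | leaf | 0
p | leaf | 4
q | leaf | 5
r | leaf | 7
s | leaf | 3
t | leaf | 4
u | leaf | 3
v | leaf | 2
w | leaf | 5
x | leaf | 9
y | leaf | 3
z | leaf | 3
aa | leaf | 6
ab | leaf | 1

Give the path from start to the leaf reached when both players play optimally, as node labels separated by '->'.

a (MAX): max(8, 0) = 8
b (MAX): max(2, 1) = 2
c (MAX): max(0, 4, 5) = 5
P (MIN): min(8, 2, 5) = 2
d (MAX): max(7, 3, 4) = 7
e (MAX): max(3, 2) = 3
Q (MIN): min(7, 3) = 3
f (MAX): max(5, 9, 3) = 9
g (MAX): max(3, 6, 1) = 6
R (MIN): min(9, 6) = 6
start (MAX): max(2, 3, 6) = 6
At start, MAX picks R (highest: 6).
At R, MIN picks g (lowest: 6).
At g, MAX picks aa (highest: 6).
Terminal value 6.

start -> R -> g -> aa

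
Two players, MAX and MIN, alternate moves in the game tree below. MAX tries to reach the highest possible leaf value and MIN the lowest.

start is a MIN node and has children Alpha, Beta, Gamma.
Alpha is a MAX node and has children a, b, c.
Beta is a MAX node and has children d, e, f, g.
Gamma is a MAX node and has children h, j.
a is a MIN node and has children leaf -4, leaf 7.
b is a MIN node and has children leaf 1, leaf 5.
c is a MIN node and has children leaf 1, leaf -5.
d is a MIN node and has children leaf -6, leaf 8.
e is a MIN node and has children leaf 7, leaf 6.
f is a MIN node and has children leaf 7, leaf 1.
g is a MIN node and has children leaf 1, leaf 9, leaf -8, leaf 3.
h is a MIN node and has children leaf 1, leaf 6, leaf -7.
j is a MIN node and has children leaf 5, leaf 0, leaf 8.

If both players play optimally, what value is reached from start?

0

a (MIN): min(-4, 7) = -4
b (MIN): min(1, 5) = 1
c (MIN): min(1, -5) = -5
Alpha (MAX): max(-4, 1, -5) = 1
d (MIN): min(-6, 8) = -6
e (MIN): min(7, 6) = 6
f (MIN): min(7, 1) = 1
g (MIN): min(1, 9, -8, 3) = -8
Beta (MAX): max(-6, 6, 1, -8) = 6
h (MIN): min(1, 6, -7) = -7
j (MIN): min(5, 0, 8) = 0
Gamma (MAX): max(-7, 0) = 0
start (MIN): min(1, 6, 0) = 0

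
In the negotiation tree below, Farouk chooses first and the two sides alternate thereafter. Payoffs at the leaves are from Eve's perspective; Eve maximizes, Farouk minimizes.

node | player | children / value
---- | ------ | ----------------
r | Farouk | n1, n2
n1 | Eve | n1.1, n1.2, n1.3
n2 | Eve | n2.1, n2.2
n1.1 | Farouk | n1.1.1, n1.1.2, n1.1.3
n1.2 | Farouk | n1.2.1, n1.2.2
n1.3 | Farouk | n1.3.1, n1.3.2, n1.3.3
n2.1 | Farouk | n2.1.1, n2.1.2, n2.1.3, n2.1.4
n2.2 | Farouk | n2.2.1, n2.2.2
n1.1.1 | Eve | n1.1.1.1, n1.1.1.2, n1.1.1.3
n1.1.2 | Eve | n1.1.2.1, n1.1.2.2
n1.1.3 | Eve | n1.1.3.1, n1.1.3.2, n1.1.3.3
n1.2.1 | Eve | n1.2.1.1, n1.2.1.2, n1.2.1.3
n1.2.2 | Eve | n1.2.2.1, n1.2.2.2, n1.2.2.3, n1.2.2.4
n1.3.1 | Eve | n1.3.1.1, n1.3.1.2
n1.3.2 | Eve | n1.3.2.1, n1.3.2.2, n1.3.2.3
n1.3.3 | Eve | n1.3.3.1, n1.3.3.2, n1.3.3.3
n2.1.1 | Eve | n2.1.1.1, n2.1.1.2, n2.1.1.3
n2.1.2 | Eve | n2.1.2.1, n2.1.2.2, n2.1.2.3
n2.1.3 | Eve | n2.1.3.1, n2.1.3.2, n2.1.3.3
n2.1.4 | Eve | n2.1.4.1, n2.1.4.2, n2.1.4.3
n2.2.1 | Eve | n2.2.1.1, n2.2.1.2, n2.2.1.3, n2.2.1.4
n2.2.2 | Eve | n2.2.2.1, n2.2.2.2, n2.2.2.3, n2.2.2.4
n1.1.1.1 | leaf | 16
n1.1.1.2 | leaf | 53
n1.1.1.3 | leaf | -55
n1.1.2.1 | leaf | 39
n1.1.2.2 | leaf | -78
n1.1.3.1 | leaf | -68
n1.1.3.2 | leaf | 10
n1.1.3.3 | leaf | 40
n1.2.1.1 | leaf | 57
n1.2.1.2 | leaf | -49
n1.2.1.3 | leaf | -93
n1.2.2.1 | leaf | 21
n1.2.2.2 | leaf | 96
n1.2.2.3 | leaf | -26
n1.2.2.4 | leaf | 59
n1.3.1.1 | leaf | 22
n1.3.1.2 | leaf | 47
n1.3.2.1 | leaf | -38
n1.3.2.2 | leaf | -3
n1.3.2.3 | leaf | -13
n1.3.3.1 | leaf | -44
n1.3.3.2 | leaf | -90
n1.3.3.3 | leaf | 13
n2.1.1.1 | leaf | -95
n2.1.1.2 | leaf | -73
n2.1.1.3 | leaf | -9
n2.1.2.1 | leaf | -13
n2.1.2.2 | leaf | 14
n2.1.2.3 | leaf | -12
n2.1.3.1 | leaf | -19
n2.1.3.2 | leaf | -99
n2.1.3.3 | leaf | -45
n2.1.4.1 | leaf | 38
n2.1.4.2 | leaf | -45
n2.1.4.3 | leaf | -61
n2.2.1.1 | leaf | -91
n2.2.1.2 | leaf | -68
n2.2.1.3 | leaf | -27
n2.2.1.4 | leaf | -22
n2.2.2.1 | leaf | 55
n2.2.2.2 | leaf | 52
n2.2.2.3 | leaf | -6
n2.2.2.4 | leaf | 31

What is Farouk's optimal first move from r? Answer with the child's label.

n1.1.1 (Eve): max(16, 53, -55) = 53
n1.1.2 (Eve): max(39, -78) = 39
n1.1.3 (Eve): max(-68, 10, 40) = 40
n1.1 (Farouk): min(53, 39, 40) = 39
n1.2.1 (Eve): max(57, -49, -93) = 57
n1.2.2 (Eve): max(21, 96, -26, 59) = 96
n1.2 (Farouk): min(57, 96) = 57
n1.3.1 (Eve): max(22, 47) = 47
n1.3.2 (Eve): max(-38, -3, -13) = -3
n1.3.3 (Eve): max(-44, -90, 13) = 13
n1.3 (Farouk): min(47, -3, 13) = -3
n1 (Eve): max(39, 57, -3) = 57
n2.1.1 (Eve): max(-95, -73, -9) = -9
n2.1.2 (Eve): max(-13, 14, -12) = 14
n2.1.3 (Eve): max(-19, -99, -45) = -19
n2.1.4 (Eve): max(38, -45, -61) = 38
n2.1 (Farouk): min(-9, 14, -19, 38) = -19
n2.2.1 (Eve): max(-91, -68, -27, -22) = -22
n2.2.2 (Eve): max(55, 52, -6, 31) = 55
n2.2 (Farouk): min(-22, 55) = -22
n2 (Eve): max(-19, -22) = -19
r (Farouk): min(57, -19) = -19
Farouk at r wants the lowest of {n1=57, n2=-19}, so chooses n2.

n2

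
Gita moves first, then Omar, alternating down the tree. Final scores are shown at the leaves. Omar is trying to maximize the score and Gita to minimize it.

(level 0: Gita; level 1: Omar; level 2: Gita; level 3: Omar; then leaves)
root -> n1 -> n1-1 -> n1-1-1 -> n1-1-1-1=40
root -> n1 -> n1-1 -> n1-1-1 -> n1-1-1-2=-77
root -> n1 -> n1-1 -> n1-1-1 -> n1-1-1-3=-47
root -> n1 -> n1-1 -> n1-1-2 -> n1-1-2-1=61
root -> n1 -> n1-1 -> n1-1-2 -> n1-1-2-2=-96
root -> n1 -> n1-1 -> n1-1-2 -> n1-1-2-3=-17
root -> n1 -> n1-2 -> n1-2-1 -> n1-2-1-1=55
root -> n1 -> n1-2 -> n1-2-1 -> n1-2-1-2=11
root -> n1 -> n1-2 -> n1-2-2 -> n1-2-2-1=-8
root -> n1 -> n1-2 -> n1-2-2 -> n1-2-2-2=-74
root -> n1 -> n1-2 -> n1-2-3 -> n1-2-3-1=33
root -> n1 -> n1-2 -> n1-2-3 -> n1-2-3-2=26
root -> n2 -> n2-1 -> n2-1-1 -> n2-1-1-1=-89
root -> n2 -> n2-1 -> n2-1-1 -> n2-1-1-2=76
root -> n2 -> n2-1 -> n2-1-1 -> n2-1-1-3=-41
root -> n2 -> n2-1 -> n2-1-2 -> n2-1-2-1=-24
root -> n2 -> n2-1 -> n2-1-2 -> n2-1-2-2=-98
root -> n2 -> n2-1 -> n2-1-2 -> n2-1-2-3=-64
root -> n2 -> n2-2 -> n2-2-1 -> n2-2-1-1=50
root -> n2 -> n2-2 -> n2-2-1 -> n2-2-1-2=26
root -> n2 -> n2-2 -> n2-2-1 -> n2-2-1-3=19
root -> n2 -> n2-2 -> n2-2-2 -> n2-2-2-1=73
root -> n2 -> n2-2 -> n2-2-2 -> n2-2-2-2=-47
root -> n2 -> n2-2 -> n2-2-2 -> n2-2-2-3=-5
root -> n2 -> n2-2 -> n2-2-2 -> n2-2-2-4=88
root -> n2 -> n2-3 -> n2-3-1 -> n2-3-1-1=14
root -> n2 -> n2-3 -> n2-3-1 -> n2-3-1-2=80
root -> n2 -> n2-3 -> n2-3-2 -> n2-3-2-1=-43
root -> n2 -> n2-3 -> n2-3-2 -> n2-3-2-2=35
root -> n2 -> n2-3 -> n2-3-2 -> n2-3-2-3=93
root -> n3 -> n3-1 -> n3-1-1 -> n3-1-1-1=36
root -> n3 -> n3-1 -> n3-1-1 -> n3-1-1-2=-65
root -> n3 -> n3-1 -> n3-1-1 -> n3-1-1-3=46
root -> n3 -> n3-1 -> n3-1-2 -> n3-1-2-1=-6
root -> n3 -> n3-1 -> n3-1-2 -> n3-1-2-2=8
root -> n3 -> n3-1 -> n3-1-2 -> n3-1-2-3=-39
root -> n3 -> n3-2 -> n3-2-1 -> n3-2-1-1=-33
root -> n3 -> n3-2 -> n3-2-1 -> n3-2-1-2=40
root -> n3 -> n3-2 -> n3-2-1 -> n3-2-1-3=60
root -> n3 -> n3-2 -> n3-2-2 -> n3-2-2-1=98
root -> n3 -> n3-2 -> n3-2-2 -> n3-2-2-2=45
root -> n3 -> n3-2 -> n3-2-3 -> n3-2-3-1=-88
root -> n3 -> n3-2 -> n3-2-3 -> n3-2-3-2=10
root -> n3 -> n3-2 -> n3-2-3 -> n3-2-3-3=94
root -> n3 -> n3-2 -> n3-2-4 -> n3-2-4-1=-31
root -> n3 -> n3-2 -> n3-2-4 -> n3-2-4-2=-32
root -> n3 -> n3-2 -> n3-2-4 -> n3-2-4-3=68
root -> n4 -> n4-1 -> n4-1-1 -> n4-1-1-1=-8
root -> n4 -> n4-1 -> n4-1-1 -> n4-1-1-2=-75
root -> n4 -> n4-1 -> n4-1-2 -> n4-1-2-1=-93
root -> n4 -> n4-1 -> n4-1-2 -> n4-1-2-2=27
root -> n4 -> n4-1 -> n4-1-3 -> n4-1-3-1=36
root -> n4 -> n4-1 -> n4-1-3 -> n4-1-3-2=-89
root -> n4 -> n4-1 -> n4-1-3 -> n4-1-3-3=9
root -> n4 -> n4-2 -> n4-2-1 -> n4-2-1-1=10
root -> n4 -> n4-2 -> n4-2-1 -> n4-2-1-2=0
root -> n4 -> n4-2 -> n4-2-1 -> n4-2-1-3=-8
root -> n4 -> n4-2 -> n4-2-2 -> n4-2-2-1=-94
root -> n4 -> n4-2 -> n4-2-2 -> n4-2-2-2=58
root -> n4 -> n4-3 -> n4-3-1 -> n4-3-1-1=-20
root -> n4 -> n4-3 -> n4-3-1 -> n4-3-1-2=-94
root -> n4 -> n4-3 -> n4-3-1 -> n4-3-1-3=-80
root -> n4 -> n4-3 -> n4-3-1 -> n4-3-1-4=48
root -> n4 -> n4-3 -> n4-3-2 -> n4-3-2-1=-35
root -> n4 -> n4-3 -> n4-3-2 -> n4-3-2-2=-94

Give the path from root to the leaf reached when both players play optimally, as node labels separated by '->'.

root -> n4 -> n4-2 -> n4-2-1 -> n4-2-1-1

n1-1-1 (Omar): max(40, -77, -47) = 40
n1-1-2 (Omar): max(61, -96, -17) = 61
n1-1 (Gita): min(40, 61) = 40
n1-2-1 (Omar): max(55, 11) = 55
n1-2-2 (Omar): max(-8, -74) = -8
n1-2-3 (Omar): max(33, 26) = 33
n1-2 (Gita): min(55, -8, 33) = -8
n1 (Omar): max(40, -8) = 40
n2-1-1 (Omar): max(-89, 76, -41) = 76
n2-1-2 (Omar): max(-24, -98, -64) = -24
n2-1 (Gita): min(76, -24) = -24
n2-2-1 (Omar): max(50, 26, 19) = 50
n2-2-2 (Omar): max(73, -47, -5, 88) = 88
n2-2 (Gita): min(50, 88) = 50
n2-3-1 (Omar): max(14, 80) = 80
n2-3-2 (Omar): max(-43, 35, 93) = 93
n2-3 (Gita): min(80, 93) = 80
n2 (Omar): max(-24, 50, 80) = 80
n3-1-1 (Omar): max(36, -65, 46) = 46
n3-1-2 (Omar): max(-6, 8, -39) = 8
n3-1 (Gita): min(46, 8) = 8
n3-2-1 (Omar): max(-33, 40, 60) = 60
n3-2-2 (Omar): max(98, 45) = 98
n3-2-3 (Omar): max(-88, 10, 94) = 94
n3-2-4 (Omar): max(-31, -32, 68) = 68
n3-2 (Gita): min(60, 98, 94, 68) = 60
n3 (Omar): max(8, 60) = 60
n4-1-1 (Omar): max(-8, -75) = -8
n4-1-2 (Omar): max(-93, 27) = 27
n4-1-3 (Omar): max(36, -89, 9) = 36
n4-1 (Gita): min(-8, 27, 36) = -8
n4-2-1 (Omar): max(10, 0, -8) = 10
n4-2-2 (Omar): max(-94, 58) = 58
n4-2 (Gita): min(10, 58) = 10
n4-3-1 (Omar): max(-20, -94, -80, 48) = 48
n4-3-2 (Omar): max(-35, -94) = -35
n4-3 (Gita): min(48, -35) = -35
n4 (Omar): max(-8, 10, -35) = 10
root (Gita): min(40, 80, 60, 10) = 10
At root, Gita picks n4 (lowest: 10).
At n4, Omar picks n4-2 (highest: 10).
At n4-2, Gita picks n4-2-1 (lowest: 10).
At n4-2-1, Omar picks n4-2-1-1 (highest: 10).
Terminal value 10.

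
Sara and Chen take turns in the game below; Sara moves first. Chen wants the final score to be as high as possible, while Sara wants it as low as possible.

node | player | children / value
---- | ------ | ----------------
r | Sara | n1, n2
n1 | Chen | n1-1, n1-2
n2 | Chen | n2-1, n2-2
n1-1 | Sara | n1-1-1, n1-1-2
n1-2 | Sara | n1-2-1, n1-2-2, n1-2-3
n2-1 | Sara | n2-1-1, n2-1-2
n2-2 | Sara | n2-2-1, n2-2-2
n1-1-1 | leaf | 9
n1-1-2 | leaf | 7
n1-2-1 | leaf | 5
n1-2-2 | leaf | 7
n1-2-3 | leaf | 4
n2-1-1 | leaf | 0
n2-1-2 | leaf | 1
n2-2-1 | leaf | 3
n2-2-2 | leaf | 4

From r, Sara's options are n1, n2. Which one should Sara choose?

n1-1 (Sara): min(9, 7) = 7
n1-2 (Sara): min(5, 7, 4) = 4
n1 (Chen): max(7, 4) = 7
n2-1 (Sara): min(0, 1) = 0
n2-2 (Sara): min(3, 4) = 3
n2 (Chen): max(0, 3) = 3
r (Sara): min(7, 3) = 3
Sara at r wants the lowest of {n1=7, n2=3}, so chooses n2.

n2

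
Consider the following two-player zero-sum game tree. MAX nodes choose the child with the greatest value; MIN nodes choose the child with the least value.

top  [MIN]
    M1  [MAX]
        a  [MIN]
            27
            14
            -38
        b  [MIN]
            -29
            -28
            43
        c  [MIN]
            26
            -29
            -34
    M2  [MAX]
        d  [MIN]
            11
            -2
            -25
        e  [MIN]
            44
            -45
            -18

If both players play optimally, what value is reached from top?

-29

a (MIN): min(27, 14, -38) = -38
b (MIN): min(-29, -28, 43) = -29
c (MIN): min(26, -29, -34) = -34
M1 (MAX): max(-38, -29, -34) = -29
d (MIN): min(11, -2, -25) = -25
e (MIN): min(44, -45, -18) = -45
M2 (MAX): max(-25, -45) = -25
top (MIN): min(-29, -25) = -29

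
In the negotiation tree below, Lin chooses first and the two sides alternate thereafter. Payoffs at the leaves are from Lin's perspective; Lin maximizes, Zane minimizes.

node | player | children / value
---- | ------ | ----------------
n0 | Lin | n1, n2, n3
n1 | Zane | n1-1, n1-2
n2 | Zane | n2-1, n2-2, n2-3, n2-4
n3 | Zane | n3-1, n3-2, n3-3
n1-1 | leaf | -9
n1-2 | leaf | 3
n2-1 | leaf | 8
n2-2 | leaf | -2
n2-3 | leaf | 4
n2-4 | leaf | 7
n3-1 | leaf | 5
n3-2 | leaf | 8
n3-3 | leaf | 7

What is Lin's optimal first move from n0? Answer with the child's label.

n3

n1 (Zane): min(-9, 3) = -9
n2 (Zane): min(8, -2, 4, 7) = -2
n3 (Zane): min(5, 8, 7) = 5
n0 (Lin): max(-9, -2, 5) = 5
Lin at n0 wants the highest of {n1=-9, n2=-2, n3=5}, so chooses n3.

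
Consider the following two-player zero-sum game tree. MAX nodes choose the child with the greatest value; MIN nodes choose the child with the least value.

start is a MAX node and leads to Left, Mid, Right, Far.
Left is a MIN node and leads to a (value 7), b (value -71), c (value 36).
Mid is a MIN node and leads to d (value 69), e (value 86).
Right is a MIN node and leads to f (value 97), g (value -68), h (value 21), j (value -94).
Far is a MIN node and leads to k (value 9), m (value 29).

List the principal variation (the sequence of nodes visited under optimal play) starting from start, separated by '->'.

Left (MIN): min(7, -71, 36) = -71
Mid (MIN): min(69, 86) = 69
Right (MIN): min(97, -68, 21, -94) = -94
Far (MIN): min(9, 29) = 9
start (MAX): max(-71, 69, -94, 9) = 69
At start, MAX picks Mid (highest: 69).
At Mid, MIN picks d (lowest: 69).
Terminal value 69.

start -> Mid -> d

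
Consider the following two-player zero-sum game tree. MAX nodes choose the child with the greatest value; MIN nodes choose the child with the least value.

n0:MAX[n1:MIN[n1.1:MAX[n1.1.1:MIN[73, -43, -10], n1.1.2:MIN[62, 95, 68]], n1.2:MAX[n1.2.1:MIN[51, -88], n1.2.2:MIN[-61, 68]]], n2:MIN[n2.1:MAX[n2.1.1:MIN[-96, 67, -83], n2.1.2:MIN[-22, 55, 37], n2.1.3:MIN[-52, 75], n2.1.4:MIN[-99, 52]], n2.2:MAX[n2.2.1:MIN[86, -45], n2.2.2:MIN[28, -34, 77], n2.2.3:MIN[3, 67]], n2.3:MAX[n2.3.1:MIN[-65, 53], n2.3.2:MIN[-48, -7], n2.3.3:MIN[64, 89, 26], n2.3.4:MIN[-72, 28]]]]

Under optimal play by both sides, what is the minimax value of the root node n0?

-22

n1.1.1 (MIN): min(73, -43, -10) = -43
n1.1.2 (MIN): min(62, 95, 68) = 62
n1.1 (MAX): max(-43, 62) = 62
n1.2.1 (MIN): min(51, -88) = -88
n1.2.2 (MIN): min(-61, 68) = -61
n1.2 (MAX): max(-88, -61) = -61
n1 (MIN): min(62, -61) = -61
n2.1.1 (MIN): min(-96, 67, -83) = -96
n2.1.2 (MIN): min(-22, 55, 37) = -22
n2.1.3 (MIN): min(-52, 75) = -52
n2.1.4 (MIN): min(-99, 52) = -99
n2.1 (MAX): max(-96, -22, -52, -99) = -22
n2.2.1 (MIN): min(86, -45) = -45
n2.2.2 (MIN): min(28, -34, 77) = -34
n2.2.3 (MIN): min(3, 67) = 3
n2.2 (MAX): max(-45, -34, 3) = 3
n2.3.1 (MIN): min(-65, 53) = -65
n2.3.2 (MIN): min(-48, -7) = -48
n2.3.3 (MIN): min(64, 89, 26) = 26
n2.3.4 (MIN): min(-72, 28) = -72
n2.3 (MAX): max(-65, -48, 26, -72) = 26
n2 (MIN): min(-22, 3, 26) = -22
n0 (MAX): max(-61, -22) = -22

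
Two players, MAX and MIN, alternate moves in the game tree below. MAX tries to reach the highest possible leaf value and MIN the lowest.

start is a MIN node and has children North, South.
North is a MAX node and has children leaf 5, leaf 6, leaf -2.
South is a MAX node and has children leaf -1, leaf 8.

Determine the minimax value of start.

6

North (MAX): max(5, 6, -2) = 6
South (MAX): max(-1, 8) = 8
start (MIN): min(6, 8) = 6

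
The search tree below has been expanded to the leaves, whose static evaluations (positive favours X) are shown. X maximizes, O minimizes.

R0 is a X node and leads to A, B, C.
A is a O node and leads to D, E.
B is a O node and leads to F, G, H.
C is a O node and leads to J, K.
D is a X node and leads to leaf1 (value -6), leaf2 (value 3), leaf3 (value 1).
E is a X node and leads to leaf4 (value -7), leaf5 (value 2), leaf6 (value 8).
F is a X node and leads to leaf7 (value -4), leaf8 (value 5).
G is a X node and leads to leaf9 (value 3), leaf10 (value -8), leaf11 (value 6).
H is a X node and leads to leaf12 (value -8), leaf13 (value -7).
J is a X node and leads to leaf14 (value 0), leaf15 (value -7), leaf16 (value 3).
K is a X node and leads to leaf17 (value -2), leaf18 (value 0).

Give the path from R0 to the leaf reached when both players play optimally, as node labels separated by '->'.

D (X): max(-6, 3, 1) = 3
E (X): max(-7, 2, 8) = 8
A (O): min(3, 8) = 3
F (X): max(-4, 5) = 5
G (X): max(3, -8, 6) = 6
H (X): max(-8, -7) = -7
B (O): min(5, 6, -7) = -7
J (X): max(0, -7, 3) = 3
K (X): max(-2, 0) = 0
C (O): min(3, 0) = 0
R0 (X): max(3, -7, 0) = 3
At R0, X picks A (highest: 3).
At A, O picks D (lowest: 3).
At D, X picks leaf2 (highest: 3).
Terminal value 3.

R0 -> A -> D -> leaf2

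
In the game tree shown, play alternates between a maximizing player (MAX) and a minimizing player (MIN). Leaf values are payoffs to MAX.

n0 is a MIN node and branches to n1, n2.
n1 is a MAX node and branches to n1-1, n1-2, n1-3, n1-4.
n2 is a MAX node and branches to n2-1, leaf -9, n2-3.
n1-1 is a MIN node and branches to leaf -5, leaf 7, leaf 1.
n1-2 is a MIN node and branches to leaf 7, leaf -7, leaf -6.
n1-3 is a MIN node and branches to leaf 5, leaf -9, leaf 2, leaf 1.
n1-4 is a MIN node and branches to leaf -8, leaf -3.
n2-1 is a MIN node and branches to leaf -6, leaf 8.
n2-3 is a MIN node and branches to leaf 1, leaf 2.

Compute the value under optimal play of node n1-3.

-9

n1-3 (MIN): min(5, -9, 2, 1) = -9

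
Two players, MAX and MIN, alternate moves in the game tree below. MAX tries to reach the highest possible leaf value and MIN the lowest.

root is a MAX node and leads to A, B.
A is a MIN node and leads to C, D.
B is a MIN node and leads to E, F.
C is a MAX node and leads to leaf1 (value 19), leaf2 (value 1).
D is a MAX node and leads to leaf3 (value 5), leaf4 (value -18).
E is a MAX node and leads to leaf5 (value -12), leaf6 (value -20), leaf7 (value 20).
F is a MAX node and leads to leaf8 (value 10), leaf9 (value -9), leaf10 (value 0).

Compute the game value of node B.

10

E (MAX): max(-12, -20, 20) = 20
F (MAX): max(10, -9, 0) = 10
B (MIN): min(20, 10) = 10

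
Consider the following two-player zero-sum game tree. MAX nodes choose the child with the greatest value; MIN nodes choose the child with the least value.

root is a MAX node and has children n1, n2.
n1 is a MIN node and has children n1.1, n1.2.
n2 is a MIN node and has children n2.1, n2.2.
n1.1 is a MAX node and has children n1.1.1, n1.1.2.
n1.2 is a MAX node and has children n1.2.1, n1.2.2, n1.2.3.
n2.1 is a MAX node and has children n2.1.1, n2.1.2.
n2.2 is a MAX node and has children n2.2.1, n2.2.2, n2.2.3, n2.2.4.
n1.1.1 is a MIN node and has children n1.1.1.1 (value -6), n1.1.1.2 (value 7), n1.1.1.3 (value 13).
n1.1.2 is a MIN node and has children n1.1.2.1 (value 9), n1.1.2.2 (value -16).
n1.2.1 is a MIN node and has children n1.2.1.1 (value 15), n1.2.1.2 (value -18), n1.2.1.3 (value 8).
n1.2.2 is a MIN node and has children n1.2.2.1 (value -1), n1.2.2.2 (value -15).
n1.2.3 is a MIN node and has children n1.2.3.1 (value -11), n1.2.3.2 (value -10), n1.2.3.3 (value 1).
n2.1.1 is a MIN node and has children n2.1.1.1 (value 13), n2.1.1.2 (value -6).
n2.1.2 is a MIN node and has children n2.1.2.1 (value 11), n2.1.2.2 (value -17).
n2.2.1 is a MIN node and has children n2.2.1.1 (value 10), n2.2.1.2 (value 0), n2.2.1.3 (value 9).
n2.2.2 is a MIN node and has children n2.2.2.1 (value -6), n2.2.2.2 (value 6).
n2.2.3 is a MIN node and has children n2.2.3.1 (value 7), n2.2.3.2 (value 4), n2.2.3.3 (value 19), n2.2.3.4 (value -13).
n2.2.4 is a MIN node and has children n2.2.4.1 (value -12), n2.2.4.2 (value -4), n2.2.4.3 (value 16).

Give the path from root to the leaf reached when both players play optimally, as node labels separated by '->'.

n1.1.1 (MIN): min(-6, 7, 13) = -6
n1.1.2 (MIN): min(9, -16) = -16
n1.1 (MAX): max(-6, -16) = -6
n1.2.1 (MIN): min(15, -18, 8) = -18
n1.2.2 (MIN): min(-1, -15) = -15
n1.2.3 (MIN): min(-11, -10, 1) = -11
n1.2 (MAX): max(-18, -15, -11) = -11
n1 (MIN): min(-6, -11) = -11
n2.1.1 (MIN): min(13, -6) = -6
n2.1.2 (MIN): min(11, -17) = -17
n2.1 (MAX): max(-6, -17) = -6
n2.2.1 (MIN): min(10, 0, 9) = 0
n2.2.2 (MIN): min(-6, 6) = -6
n2.2.3 (MIN): min(7, 4, 19, -13) = -13
n2.2.4 (MIN): min(-12, -4, 16) = -12
n2.2 (MAX): max(0, -6, -13, -12) = 0
n2 (MIN): min(-6, 0) = -6
root (MAX): max(-11, -6) = -6
At root, MAX picks n2 (highest: -6).
At n2, MIN picks n2.1 (lowest: -6).
At n2.1, MAX picks n2.1.1 (highest: -6).
At n2.1.1, MIN picks n2.1.1.2 (lowest: -6).
Terminal value -6.

root -> n2 -> n2.1 -> n2.1.1 -> n2.1.1.2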